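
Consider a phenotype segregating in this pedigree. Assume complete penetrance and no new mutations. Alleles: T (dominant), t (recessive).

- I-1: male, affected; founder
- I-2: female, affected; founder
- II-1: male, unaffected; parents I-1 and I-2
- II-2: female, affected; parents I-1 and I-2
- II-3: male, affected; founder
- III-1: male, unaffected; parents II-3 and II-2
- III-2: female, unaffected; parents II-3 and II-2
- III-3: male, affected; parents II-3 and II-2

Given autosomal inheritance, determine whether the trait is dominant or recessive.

dominant

I-1 and I-2 are both affected yet have an unaffected child II-1. Under a recessive model two affected parents are homozygous and every child would be affected, so the trait cannot be recessive.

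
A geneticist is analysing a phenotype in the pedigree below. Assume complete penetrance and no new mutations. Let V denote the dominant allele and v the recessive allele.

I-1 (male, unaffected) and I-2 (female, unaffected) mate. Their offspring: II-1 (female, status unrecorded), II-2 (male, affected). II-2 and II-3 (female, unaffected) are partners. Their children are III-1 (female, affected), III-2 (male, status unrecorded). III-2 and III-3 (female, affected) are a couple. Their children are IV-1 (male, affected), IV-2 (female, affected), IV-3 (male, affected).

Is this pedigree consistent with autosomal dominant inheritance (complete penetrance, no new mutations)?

Under autosomal dominant, II-2 (affected, male) cannot arise from I-1 (unaffected) × I-2 (unaffected).

No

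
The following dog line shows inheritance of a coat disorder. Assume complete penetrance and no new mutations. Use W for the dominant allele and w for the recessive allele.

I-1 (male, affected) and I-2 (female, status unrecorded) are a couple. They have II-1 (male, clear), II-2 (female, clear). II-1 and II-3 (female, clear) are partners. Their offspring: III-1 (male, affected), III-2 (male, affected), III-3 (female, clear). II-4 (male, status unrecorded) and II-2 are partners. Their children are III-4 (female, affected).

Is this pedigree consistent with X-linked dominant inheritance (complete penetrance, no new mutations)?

No

Under X-linked dominant, II-2 (clear, female) cannot arise from I-1 (affected) × I-2 (unrecorded).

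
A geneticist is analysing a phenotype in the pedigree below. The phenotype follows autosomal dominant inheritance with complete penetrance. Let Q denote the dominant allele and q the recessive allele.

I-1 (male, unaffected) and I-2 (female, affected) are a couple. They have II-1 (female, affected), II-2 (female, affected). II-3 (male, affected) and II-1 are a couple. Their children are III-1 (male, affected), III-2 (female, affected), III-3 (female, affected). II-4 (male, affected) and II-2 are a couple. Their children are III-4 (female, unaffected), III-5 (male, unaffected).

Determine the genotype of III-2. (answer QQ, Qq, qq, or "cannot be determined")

cannot be determined

III-2's phenotype allows QQ or Qq, and no parent or child forces a single allele at both positions; consistent genotype assignments exist with III-2 as QQ or Qq.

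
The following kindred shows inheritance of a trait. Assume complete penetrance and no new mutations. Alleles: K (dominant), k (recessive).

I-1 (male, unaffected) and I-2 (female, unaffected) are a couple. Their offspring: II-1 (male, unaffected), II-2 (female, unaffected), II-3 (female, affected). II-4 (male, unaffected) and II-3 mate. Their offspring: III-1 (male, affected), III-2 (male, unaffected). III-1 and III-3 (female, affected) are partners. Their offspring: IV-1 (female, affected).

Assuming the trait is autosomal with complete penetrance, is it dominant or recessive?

recessive

I-1 and I-2 are both unaffected yet have an affected child II-3. Under dominance, an affected child requires at least one affected parent, so the trait cannot be dominant.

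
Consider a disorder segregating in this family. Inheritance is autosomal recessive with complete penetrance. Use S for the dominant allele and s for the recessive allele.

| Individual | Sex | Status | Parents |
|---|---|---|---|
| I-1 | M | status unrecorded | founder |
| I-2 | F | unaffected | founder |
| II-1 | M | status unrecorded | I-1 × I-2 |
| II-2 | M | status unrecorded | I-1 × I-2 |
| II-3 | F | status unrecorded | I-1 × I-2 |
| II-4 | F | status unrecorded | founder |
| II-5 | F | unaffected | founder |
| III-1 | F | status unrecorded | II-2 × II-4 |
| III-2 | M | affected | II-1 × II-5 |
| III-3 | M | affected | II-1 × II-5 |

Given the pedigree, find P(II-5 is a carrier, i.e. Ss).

II-5 is unaffected so carries S and passed s to III-2 (ss), so II-5 is Ss, giving P(Ss) = 1.

1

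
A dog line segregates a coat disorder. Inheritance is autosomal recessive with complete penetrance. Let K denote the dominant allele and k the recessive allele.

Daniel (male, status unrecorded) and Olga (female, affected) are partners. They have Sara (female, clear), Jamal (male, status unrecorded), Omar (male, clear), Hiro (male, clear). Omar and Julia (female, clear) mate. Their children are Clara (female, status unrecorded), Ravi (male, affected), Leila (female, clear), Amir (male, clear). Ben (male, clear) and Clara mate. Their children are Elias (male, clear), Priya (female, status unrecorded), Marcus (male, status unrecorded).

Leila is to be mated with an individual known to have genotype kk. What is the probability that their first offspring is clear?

Omar is clear so carries K and received k from Olga (kk), so Omar is Kk.
Julia is clear so carries K and passed k to Ravi (kk), so Julia is Kk.
Leila is a clear offspring of Omar (Kk) × Julia (Kk), whose cross gives 1/4 KK : 1/2 Kk : 1/4 kk; conditioning on being clear, Leila is KK with probability 1/3, Kk with probability 2/3.
Summing over parental genotype combinations, P(offspring is clear) = 1/3·1 + 2/3·1/2 = 2/3.

2/3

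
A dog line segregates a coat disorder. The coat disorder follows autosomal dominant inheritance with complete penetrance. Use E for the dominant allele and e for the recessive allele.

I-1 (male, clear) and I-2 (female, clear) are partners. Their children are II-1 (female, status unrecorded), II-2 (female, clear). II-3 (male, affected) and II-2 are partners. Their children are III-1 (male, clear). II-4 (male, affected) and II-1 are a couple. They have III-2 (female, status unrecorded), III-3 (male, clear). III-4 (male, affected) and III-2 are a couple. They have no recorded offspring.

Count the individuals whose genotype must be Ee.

Obligate heterozygotes: II-3 is affected so carries E and passed e to III-1 (ee), so II-3 is Ee; II-4 is affected so carries E and passed e to III-3 (ee), so II-4 is Ee.
Every other individual is either homozygous by phenotype or has at least one consistent homozygous assignment, so the count is 2.

2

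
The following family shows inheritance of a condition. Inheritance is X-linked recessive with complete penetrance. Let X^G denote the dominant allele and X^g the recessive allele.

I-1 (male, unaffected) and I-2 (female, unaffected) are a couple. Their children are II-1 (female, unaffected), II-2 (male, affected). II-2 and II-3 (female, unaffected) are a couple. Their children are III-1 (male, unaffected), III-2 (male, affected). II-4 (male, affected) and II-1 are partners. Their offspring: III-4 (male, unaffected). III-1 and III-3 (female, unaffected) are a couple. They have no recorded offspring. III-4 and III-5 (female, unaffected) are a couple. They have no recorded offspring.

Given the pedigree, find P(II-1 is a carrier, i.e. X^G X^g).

1/3

I-1 is unaffected, so I-1 is X^G Y.
I-2 is unaffected so carries G and passed g to II-2 (X^g Y), so I-2 is X^G X^g.
Their cross gives offspring ratios 1/2 X^G X^G : 1/2 X^G X^g. Conditioning on II-1 being unaffected, P(X^G X^g) = 1/2 / 1 = 1/2 before taking II-1's own offspring into account.
II-4 is affected, so II-4 is X^g Y.
Now use II-1's offspring. Probability of each recorded status — unaffected son III-4: 1/2 if II-1 is X^G X^g, 1 if X^G X^G.
Bayes: P(X^G X^g) = 1/2·1/2 / (1/2·1/2 + 1/2·1) = 1/3.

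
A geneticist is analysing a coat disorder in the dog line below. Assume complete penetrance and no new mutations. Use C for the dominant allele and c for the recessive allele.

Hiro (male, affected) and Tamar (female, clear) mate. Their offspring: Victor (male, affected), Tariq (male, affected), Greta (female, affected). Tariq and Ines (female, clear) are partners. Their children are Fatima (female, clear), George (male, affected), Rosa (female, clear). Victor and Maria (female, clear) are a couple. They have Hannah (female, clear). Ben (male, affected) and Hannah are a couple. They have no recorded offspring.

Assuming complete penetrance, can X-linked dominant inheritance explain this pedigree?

Under X-linked dominant, Victor (affected, male) cannot arise from Hiro (affected) × Tamar (clear).

No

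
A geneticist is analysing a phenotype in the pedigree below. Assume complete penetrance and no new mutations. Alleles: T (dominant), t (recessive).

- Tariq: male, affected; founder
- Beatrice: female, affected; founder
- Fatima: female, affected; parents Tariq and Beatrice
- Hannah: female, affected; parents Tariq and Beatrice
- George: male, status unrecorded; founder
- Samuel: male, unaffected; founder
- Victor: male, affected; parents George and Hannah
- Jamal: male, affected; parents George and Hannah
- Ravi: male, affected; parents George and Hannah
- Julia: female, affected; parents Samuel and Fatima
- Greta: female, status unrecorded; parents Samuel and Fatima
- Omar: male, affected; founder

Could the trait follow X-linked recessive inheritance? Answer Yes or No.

No

Under X-linked recessive, Julia (affected, female) cannot arise from Samuel (unaffected) × Fatima (affected).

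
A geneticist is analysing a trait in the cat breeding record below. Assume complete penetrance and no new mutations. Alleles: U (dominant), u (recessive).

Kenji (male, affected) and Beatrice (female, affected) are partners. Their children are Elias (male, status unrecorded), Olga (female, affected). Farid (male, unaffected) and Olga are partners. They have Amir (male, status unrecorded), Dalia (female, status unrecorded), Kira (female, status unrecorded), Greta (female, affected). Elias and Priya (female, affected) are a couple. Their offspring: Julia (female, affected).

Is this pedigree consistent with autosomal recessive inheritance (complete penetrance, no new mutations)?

Yes

A consistent assignment under autosomal recessive exists: Kenji uu, Beatrice uu, Elias uu, Olga uu, Farid Uu, Priya uu, Amir Uu, Dalia Uu, Kira Uu, Greta uu, Julia uu.
In this assignment every recorded phenotype matches its genotype and every non-founder's genotype is obtainable from its parents' genotypes, so the pedigree is consistent.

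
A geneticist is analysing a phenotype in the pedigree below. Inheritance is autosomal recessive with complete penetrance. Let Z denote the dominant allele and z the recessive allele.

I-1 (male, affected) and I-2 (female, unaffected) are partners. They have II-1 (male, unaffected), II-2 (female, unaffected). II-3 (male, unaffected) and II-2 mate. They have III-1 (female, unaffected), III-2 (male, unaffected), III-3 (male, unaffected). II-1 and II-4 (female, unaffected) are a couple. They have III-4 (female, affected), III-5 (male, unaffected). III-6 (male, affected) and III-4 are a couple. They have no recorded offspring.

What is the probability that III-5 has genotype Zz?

2/3

II-1 is unaffected so carries Z and received z from I-1 (zz), so II-1 is Zz.
II-4 is unaffected so carries Z and passed z to III-4 (zz), so II-4 is Zz.
Their cross gives offspring ratios 1/4 ZZ : 1/2 Zz : 1/4 zz. Conditioning on III-5 being unaffected, P(Zz) = 1/2 / 3/4 = 2/3.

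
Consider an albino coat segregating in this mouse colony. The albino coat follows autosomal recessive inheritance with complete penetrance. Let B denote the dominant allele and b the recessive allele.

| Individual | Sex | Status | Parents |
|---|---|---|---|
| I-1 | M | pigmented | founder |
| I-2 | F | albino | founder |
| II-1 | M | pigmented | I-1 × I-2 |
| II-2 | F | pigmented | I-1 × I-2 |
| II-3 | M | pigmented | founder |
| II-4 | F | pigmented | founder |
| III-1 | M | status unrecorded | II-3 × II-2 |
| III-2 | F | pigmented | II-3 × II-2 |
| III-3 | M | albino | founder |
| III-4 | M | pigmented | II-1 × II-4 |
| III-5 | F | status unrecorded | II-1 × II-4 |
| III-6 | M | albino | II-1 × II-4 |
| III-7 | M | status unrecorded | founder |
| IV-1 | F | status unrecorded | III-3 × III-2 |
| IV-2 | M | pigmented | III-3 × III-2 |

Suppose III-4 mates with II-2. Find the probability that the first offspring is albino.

II-1 is pigmented so carries B and received b from I-2 (bb), so II-1 is Bb.
II-4 is pigmented so carries B and passed b to III-6 (bb), so II-4 is Bb.
III-4 is a pigmented offspring of II-1 (Bb) × II-4 (Bb), whose cross gives 1/4 BB : 1/2 Bb : 1/4 bb; conditioning on being pigmented, III-4 is BB with probability 1/3, Bb with probability 2/3.
II-2 is pigmented so carries B and received b from I-2 (bb), so II-2 is Bb.
Summing over parental genotype combinations, P(offspring is albino) = 2/3·1/4 = 1/6.

1/6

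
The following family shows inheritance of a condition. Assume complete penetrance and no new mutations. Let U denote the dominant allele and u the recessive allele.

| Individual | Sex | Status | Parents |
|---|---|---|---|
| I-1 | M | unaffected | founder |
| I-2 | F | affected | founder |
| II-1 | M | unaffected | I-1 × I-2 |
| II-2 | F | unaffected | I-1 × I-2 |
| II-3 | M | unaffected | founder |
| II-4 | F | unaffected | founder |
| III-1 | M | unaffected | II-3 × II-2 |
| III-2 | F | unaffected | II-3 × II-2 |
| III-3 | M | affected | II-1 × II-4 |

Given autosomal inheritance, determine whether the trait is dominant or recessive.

recessive

II-1 and II-4 are both unaffected yet have an affected child III-3. Under dominance, an affected child requires at least one affected parent, so the trait cannot be dominant.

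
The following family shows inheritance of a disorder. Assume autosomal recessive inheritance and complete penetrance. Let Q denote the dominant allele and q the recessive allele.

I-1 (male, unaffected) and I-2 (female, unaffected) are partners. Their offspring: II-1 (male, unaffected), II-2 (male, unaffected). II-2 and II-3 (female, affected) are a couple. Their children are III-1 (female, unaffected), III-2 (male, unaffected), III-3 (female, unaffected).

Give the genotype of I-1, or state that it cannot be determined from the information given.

I-1's phenotype allows QQ or Qq, and no parent or child forces a single allele at both positions; consistent genotype assignments exist with I-1 as QQ or Qq.

cannot be determined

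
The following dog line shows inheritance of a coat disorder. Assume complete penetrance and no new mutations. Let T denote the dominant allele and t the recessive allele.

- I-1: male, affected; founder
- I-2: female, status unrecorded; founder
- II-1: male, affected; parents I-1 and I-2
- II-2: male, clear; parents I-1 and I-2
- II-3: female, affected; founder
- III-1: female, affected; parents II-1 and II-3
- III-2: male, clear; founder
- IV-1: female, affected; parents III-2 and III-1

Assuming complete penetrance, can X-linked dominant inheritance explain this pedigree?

Yes

A consistent assignment under X-linked dominant exists: I-1 X^T Y, I-2 X^T X^t, II-1 X^T Y, II-2 X^t Y, II-3 X^T X^T, III-1 X^T X^T, III-2 X^t Y, IV-1 X^T X^t.
In this assignment every recorded phenotype matches its genotype and every non-founder's genotype is obtainable from its parents' genotypes, so the pedigree is consistent.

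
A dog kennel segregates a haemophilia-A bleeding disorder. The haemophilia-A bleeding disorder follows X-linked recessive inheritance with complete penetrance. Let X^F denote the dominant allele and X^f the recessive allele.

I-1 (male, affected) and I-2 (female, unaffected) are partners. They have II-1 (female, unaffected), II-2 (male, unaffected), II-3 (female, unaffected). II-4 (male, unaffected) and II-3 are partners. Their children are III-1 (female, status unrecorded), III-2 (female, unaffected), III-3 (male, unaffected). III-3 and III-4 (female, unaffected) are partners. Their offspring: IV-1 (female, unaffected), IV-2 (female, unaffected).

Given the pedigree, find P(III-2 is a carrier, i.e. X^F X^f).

II-4 is unaffected, so II-4 is X^F Y.
II-3 is unaffected so carries F and received f from I-1 (X^f Y), so II-3 is X^F X^f.
Their cross gives offspring ratios 1/2 X^F X^F : 1/2 X^F X^f. Conditioning on III-2 being unaffected, P(X^F X^f) = 1/2 / 1 = 1/2.

1/2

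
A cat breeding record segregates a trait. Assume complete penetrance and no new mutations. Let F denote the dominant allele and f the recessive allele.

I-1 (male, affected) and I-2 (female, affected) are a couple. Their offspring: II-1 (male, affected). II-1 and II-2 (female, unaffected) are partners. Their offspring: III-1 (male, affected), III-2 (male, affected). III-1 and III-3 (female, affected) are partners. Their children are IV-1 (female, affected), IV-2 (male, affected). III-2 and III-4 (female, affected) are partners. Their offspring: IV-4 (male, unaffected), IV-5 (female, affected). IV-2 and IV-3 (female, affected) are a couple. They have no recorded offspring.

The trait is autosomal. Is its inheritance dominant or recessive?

dominant

III-2 and III-4 are both affected yet have an unaffected child IV-4. Under a recessive model two affected parents are homozygous and every child would be affected, so the trait cannot be recessive.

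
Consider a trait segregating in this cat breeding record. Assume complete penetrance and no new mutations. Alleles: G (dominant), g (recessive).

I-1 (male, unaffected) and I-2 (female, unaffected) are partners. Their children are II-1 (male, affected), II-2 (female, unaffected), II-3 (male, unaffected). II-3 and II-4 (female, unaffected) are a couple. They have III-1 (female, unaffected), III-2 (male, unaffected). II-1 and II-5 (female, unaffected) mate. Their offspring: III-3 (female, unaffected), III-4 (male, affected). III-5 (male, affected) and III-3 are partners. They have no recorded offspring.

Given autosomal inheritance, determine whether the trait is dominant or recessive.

recessive

I-1 and I-2 are both unaffected yet have an affected child II-1. Under dominance, an affected child requires at least one affected parent, so the trait cannot be dominant.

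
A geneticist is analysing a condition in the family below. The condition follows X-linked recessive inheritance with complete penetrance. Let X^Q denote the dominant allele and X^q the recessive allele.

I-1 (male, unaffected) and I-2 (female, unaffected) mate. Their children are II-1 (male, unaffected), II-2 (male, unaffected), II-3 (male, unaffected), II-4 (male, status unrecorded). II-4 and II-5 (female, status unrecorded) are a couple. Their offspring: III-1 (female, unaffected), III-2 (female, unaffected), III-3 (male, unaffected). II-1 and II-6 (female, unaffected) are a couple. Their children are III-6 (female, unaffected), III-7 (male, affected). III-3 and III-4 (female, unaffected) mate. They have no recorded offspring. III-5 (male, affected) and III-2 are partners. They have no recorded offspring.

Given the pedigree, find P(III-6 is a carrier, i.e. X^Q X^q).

II-1 is unaffected, so II-1 is X^Q Y.
II-6 is unaffected so carries Q and passed q to III-7 (X^q Y), so II-6 is X^Q X^q.
Their cross gives offspring ratios 1/2 X^Q X^Q : 1/2 X^Q X^q. Conditioning on III-6 being unaffected, P(X^Q X^q) = 1/2 / 1 = 1/2.

1/2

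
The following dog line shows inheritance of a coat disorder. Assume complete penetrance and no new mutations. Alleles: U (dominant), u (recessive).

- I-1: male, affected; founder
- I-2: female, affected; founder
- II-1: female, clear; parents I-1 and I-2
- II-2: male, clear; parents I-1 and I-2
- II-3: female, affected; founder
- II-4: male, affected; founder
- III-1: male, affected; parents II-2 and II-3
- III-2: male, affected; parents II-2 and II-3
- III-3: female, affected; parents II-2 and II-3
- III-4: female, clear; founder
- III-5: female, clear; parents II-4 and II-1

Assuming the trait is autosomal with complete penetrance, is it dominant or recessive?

dominant

I-1 and I-2 are both affected yet have a clear child II-1. Under a recessive model two affected parents are homozygous and every child would be affected, so the trait cannot be recessive.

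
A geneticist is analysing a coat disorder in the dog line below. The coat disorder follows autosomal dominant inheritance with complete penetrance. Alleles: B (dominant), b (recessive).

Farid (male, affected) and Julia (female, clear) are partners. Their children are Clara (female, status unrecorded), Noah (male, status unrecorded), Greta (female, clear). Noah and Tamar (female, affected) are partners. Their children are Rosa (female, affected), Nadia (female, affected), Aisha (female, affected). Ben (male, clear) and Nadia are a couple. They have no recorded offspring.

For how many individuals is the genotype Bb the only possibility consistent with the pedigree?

Obligate heterozygotes: Farid is affected so carries B and passed b to Greta (bb), so Farid is Bb.
Every other individual is either homozygous by phenotype or has at least one consistent homozygous assignment, so the count is 1.

1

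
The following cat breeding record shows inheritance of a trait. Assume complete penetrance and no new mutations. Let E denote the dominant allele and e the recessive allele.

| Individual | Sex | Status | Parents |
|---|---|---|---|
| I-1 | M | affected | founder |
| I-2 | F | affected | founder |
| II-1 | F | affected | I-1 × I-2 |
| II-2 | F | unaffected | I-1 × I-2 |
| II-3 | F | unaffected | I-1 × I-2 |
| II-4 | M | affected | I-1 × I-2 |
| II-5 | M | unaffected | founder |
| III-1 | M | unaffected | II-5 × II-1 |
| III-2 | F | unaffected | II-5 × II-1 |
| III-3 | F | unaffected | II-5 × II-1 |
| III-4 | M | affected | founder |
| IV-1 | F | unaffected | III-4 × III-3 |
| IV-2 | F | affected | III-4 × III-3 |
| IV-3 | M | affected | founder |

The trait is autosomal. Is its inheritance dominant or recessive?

I-1 and I-2 are both affected yet have an unaffected child II-2. Under a recessive model two affected parents are homozygous and every child would be affected, so the trait cannot be recessive.

dominant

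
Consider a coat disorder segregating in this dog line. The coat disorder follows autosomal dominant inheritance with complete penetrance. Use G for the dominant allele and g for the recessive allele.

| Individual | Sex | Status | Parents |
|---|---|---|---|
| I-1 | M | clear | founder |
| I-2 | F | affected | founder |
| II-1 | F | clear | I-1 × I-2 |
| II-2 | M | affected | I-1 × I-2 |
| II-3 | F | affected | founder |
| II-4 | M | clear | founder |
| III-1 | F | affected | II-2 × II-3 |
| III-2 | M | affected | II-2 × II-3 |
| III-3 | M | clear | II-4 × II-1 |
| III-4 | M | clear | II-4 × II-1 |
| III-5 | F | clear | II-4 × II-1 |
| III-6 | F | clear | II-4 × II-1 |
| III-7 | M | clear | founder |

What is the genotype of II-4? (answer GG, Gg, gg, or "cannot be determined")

II-4 is clear, so II-4 is gg.

gg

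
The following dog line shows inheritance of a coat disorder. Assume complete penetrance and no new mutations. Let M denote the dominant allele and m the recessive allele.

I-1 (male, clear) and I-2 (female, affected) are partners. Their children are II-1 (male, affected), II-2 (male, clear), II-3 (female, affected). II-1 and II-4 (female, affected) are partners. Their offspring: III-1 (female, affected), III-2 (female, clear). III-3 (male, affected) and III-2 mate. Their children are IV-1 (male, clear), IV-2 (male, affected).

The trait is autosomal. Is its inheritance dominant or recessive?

dominant

II-1 and II-4 are both affected yet have a clear child III-2. Under a recessive model two affected parents are homozygous and every child would be affected, so the trait cannot be recessive.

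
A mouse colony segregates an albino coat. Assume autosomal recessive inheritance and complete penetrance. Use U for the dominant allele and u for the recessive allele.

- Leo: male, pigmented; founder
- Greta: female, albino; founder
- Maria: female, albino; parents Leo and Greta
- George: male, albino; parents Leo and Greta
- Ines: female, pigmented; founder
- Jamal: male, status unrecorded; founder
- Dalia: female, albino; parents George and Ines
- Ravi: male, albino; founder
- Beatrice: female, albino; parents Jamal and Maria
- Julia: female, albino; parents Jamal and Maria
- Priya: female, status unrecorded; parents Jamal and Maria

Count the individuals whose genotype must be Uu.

Obligate heterozygotes: Leo is pigmented so carries U and passed u to Maria (uu), so Leo is Uu; Ines is pigmented so carries U and passed u to Dalia (uu), so Ines is Uu.
Every other individual is either homozygous by phenotype or has at least one consistent homozygous assignment, so the count is 2.

2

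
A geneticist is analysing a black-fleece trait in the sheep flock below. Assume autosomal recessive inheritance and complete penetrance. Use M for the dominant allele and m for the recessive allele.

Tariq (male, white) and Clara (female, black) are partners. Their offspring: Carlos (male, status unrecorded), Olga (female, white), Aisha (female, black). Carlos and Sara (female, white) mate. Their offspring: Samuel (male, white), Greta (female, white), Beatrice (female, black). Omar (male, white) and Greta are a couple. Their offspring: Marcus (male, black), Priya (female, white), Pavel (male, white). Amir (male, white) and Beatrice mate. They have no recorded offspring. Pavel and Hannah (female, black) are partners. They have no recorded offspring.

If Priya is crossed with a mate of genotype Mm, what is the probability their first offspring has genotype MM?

1/3

Omar is white so carries M and passed m to Marcus (mm), so Omar is Mm.
Greta is white so carries M and passed m to Marcus (mm), so Greta is Mm.
Priya is a white offspring of Omar (Mm) × Greta (Mm), whose cross gives 1/4 MM : 1/2 Mm : 1/4 mm; conditioning on being white, Priya is MM with probability 1/3, Mm with probability 2/3.
Summing over parental genotype combinations, P(offspring has genotype MM) = 1/3·1/2 + 2/3·1/4 = 1/3.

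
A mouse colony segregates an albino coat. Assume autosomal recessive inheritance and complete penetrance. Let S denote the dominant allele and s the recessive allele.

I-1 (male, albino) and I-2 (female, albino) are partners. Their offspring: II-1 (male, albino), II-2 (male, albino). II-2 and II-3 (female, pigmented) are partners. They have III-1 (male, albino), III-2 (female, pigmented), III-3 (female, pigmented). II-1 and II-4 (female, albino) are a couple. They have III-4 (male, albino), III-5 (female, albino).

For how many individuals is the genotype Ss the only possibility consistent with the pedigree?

3

Obligate heterozygotes: II-3 is pigmented so carries S and passed s to III-1 (ss), so II-3 is Ss; III-2 is pigmented so carries S and received s from II-2 (ss), so III-2 is Ss; III-3 is pigmented so carries S and received s from II-2 (ss), so III-3 is Ss.
Every other individual is either homozygous by phenotype or has at least one consistent homozygous assignment, so the count is 3.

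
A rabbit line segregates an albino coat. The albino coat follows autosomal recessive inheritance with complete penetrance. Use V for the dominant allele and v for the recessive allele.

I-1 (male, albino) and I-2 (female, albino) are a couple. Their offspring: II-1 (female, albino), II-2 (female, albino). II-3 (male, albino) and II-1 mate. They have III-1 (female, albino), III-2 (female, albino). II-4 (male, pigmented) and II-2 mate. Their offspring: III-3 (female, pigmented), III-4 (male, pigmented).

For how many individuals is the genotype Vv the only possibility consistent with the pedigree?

2

Obligate heterozygotes: III-3 is pigmented so carries V and received v from II-2 (vv), so III-3 is Vv; III-4 is pigmented so carries V and received v from II-2 (vv), so III-4 is Vv.
Every other individual is either homozygous by phenotype or has at least one consistent homozygous assignment, so the count is 2.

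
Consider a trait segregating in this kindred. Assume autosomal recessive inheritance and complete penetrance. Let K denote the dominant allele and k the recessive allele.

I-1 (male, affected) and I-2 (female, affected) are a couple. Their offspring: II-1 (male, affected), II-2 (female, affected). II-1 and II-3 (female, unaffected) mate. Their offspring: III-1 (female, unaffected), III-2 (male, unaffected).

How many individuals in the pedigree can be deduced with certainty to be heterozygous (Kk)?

Obligate heterozygotes: III-1 is unaffected so carries K and received k from II-1 (kk), so III-1 is Kk; III-2 is unaffected so carries K and received k from II-1 (kk), so III-2 is Kk.
Every other individual is either homozygous by phenotype or has at least one consistent homozygous assignment, so the count is 2.

2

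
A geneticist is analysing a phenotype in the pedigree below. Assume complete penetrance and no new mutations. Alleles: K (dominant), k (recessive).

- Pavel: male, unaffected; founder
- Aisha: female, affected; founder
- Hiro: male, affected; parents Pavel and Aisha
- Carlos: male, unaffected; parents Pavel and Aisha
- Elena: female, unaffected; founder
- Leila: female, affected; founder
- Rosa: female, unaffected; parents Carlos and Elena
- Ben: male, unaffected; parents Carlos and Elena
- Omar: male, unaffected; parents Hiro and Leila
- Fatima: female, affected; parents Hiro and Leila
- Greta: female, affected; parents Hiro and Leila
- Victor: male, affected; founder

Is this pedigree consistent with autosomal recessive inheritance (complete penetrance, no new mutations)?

Under autosomal recessive, Omar (unaffected, male) cannot arise from Hiro (affected) × Leila (affected).

No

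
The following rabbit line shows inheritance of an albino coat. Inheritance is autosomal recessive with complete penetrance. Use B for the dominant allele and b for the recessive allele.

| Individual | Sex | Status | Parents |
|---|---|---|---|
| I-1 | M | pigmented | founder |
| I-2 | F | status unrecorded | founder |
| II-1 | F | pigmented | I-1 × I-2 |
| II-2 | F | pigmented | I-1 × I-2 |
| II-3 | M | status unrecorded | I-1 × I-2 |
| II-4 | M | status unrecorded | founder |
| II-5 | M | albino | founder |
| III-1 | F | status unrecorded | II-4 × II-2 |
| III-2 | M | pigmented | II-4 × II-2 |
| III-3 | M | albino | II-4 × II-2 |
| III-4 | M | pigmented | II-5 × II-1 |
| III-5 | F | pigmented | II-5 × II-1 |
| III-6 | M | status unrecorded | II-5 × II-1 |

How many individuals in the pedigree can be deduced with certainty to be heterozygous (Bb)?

3

Obligate heterozygotes: II-2 is pigmented so carries B and passed b to III-3 (bb), so II-2 is Bb; III-4 is pigmented so carries B and received b from II-5 (bb), so III-4 is Bb; III-5 is pigmented so carries B and received b from II-5 (bb), so III-5 is Bb.
Every other individual is either homozygous by phenotype or has at least one consistent homozygous assignment, so the count is 3.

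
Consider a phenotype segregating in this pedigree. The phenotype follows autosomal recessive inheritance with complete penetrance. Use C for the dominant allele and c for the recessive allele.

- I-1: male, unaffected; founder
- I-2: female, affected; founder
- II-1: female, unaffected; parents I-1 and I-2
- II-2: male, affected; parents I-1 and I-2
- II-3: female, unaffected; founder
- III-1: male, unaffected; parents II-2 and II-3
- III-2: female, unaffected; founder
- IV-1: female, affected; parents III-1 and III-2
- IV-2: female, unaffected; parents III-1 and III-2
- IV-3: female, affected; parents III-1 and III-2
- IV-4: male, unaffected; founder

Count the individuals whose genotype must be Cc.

Obligate heterozygotes: I-1 is unaffected so carries C and passed c to II-2 (cc), so I-1 is Cc; II-1 is unaffected so carries C and received c from I-2 (cc), so II-1 is Cc; III-1 is unaffected so carries C and received c from II-2 (cc), so III-1 is Cc; III-2 is unaffected so carries C and passed c to IV-1 (cc), so III-2 is Cc.
Every other individual is either homozygous by phenotype or has at least one consistent homozygous assignment, so the count is 4.

4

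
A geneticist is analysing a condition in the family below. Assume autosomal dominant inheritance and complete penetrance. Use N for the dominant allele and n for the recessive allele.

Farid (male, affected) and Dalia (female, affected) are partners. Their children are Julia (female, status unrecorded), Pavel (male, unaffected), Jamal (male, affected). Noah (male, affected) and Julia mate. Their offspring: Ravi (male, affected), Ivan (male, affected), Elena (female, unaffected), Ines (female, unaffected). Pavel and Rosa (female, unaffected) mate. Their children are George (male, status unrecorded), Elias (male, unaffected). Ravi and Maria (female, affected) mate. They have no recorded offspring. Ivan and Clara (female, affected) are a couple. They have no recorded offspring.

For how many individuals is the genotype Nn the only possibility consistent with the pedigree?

Obligate heterozygotes: Farid is affected so carries N and passed n to Pavel (nn), so Farid is Nn; Dalia is affected so carries N and passed n to Pavel (nn), so Dalia is Nn; Noah is affected so carries N and passed n to Elena (nn), so Noah is Nn.
Every other individual is either homozygous by phenotype or has at least one consistent homozygous assignment, so the count is 3.

3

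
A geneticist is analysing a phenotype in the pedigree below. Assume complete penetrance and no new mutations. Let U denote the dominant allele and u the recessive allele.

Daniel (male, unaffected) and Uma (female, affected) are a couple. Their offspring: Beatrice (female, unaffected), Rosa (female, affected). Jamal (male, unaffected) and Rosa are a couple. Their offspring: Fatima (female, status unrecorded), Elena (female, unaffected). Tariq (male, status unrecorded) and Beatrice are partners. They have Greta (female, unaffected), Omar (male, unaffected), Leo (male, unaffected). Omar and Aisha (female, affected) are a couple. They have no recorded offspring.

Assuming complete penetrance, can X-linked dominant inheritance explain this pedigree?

Yes

A consistent assignment under X-linked dominant exists: Daniel X^u Y, Uma X^U X^u, Beatrice X^u X^u, Rosa X^U X^u, Jamal X^u Y, Tariq X^u Y, Fatima X^U X^u, Elena X^u X^u, Greta X^u X^u, Omar X^u Y, Leo X^u Y, Aisha X^U X^U.
In this assignment every recorded phenotype matches its genotype and every non-founder's genotype is obtainable from its parents' genotypes, so the pedigree is consistent.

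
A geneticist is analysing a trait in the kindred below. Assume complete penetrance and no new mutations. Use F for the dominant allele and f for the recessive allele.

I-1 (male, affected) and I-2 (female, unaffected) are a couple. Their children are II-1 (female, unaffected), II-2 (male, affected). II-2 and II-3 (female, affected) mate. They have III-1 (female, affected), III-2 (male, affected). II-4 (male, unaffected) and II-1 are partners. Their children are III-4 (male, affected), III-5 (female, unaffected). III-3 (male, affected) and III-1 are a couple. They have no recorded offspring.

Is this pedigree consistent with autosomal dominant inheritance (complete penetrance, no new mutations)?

Under autosomal dominant, III-4 (affected, male) cannot arise from II-4 (unaffected) × II-1 (unaffected).

No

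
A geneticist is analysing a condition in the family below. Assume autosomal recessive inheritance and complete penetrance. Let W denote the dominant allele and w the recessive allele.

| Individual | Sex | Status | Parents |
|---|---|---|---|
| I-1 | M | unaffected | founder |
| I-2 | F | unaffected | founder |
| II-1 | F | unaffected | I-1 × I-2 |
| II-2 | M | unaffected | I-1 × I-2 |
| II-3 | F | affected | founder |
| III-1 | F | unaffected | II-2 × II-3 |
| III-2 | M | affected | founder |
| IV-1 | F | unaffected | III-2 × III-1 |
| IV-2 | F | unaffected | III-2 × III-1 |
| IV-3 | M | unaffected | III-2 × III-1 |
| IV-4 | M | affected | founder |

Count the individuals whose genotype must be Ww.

Obligate heterozygotes: III-1 is unaffected so carries W and received w from II-3 (ww), so III-1 is Ww; IV-1 is unaffected so carries W and received w from III-2 (ww), so IV-1 is Ww; IV-2 is unaffected so carries W and received w from III-2 (ww), so IV-2 is Ww; IV-3 is unaffected so carries W and received w from III-2 (ww), so IV-3 is Ww.
Every other individual is either homozygous by phenotype or has at least one consistent homozygous assignment, so the count is 4.

4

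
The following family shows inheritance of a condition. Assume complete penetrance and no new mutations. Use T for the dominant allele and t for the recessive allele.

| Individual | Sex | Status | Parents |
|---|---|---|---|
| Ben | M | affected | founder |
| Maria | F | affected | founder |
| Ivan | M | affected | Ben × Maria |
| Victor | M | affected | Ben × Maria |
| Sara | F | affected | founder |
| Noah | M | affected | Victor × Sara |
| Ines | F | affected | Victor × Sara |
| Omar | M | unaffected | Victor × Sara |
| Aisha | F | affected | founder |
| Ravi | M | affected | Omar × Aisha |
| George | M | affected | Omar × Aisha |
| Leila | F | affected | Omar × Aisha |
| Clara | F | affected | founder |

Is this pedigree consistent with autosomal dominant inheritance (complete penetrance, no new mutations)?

A consistent assignment under autosomal dominant exists: Ben TT, Maria Tt, Ivan TT, Victor Tt, Sara Tt, Noah TT, Ines TT, Omar tt, Aisha TT, Ravi Tt, George Tt, Leila Tt, Clara TT.
In this assignment every recorded phenotype matches its genotype and every non-founder's genotype is obtainable from its parents' genotypes, so the pedigree is consistent.

Yes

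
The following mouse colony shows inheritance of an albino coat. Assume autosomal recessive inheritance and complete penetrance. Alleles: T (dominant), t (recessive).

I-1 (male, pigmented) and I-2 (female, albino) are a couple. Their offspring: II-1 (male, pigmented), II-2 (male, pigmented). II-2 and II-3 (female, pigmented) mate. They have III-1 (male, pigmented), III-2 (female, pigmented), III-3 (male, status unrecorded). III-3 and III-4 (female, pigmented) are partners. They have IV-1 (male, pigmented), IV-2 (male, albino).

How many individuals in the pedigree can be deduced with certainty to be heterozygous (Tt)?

3

Obligate heterozygotes: II-1 is pigmented so carries T and received t from I-2 (tt), so II-1 is Tt; II-2 is pigmented so carries T and received t from I-2 (tt), so II-2 is Tt; III-4 is pigmented so carries T and passed t to IV-2 (tt), so III-4 is Tt.
Every other individual is either homozygous by phenotype or has at least one consistent homozygous assignment, so the count is 3.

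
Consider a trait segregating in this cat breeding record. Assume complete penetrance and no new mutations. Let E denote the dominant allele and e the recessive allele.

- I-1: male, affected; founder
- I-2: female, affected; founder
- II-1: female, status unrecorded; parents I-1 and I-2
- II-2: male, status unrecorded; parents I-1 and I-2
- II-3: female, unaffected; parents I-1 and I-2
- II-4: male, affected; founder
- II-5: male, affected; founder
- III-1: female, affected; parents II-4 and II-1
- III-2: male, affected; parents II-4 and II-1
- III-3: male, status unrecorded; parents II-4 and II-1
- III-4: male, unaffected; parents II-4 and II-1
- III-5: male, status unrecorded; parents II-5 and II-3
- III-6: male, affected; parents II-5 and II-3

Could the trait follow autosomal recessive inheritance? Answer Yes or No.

No

Under autosomal recessive, II-3 (unaffected, female) cannot arise from I-1 (affected) × I-2 (affected).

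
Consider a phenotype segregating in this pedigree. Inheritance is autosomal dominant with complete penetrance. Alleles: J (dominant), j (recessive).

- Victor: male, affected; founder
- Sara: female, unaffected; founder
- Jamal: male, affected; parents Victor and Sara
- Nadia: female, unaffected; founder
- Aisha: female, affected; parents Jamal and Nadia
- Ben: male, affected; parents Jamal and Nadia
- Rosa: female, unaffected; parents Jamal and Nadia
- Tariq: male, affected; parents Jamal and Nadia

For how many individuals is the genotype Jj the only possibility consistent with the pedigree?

Obligate heterozygotes: Jamal is affected so carries J and received j from Sara (jj), so Jamal is Jj; Aisha is affected so carries J and received j from Nadia (jj), so Aisha is Jj; Ben is affected so carries J and received j from Nadia (jj), so Ben is Jj; Tariq is affected so carries J and received j from Nadia (jj), so Tariq is Jj.
Every other individual is either homozygous by phenotype or has at least one consistent homozygous assignment, so the count is 4.

4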